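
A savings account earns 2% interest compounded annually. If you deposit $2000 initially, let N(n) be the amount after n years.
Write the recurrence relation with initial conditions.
Each year the balance grows by 2%, i.e. is multiplied by 1 + 2/100 = 1.02, so N(n) = 1.02 × N(n-1). The initial deposit gives N(0) = 2000.
Unrolling gives the closed form N(n) = 2000 × (1.02)ⁿ.

N(n) = 1.02 × N(n-1), N(0) = 2000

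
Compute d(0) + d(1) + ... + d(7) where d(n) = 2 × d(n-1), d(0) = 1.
Computing the sequence terms: 1, 2, 4, 8, 16, 32, 64, 128
Adding these values together:

255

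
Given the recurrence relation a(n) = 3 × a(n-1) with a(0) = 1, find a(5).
Computing step by step:
a(0) = 1
a(1) = 3 × 1 = 3
a(2) = 3 × 3 = 9
a(3) = 3 × 9 = 27
a(4) = 3 × 27 = 81
a(5) = 3 × 81 = 243

243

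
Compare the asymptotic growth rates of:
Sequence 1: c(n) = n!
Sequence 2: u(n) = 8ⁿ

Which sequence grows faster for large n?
Comparing growth rates:
Growth-rate hierarchy: log n ≺ any polynomial ≺ any exponential cⁿ (c>1) ≺ n! ≺ nⁿ.
factorial dominates exponential base 8 asymptotically.

c(n) grows faster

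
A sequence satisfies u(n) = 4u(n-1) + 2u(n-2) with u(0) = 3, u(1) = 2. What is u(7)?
Computing the sequence terms:
3, 2, 14, 60, 268, 1192, 5304, 23600

23600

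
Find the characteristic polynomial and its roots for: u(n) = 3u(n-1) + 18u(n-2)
Substitute u(n) = rⁿ and divide through by rⁿ⁻²: r² - 3r - 18 = 0
Factor: (r + 3)(r - 6) = 0, so r = -3, 6.
General solution: u(n) = A·(-3)ⁿ + B·6ⁿ

Characteristic: r² - 3r - 18 = 0, Roots: r = -3, 6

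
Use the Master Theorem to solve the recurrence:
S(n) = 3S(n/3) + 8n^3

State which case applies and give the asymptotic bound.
Master Theorem template: S(n) = a·S(n/b) + f(n).
Here: a=3, b=3, f(n)=8n^3
Compute log_b(a) = log_3(3) = 1.
f(n) = 8n^3 = Ω(n^(1+ε)) with ε = 2, and the regularity condition holds (a·f(n/b) = (a/b^3)·f(n) with a/b^3 = 3^-2 < 1). Case 3: S(n) = Θ(f(n)) = Θ(n^3).

Case 3: S(n) = Θ(n^3)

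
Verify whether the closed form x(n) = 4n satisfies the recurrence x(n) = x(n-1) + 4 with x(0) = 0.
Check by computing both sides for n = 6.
From the recurrence with x(0) = 0:
  x(0) = 0, x(1) = 4, x(2) = 8, x(3) = 12, x(4) = 16, x(5) = 20, x(6) = 24
  so the recurrence gives x(6) = 24.
From the proposed closed form x(n) = 4n:
  x(6) = 24.
Both sides give 24 at n = 6, and the initial condition(s) match, so the closed form is consistent.

Yes, the closed form is correct.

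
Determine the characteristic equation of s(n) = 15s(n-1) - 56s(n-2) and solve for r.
Substitute s(n) = rⁿ and divide through by rⁿ⁻²: r² - 15r + 56 = 0
Factor: (r - 8)(r - 7) = 0, so r = 8, 7.
General solution: s(n) = A·8ⁿ + B·7ⁿ

Characteristic: r² - 15r + 56 = 0, Roots: r = 8, 7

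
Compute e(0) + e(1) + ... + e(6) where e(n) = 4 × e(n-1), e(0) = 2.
Computing the sequence terms: 2, 8, 32, 128, 512, 2048, 8192
Adding these values together:

10922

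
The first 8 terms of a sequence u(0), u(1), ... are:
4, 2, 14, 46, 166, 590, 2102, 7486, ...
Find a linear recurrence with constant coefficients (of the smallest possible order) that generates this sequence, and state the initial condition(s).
Look for the lowest-order linear relation among consecutive terms.
Observation: u(n) - 3·u(n-1) - (2)·u(n-2) = 0 holds for the shown terms, and no order-1 relation u(n) = α·u(n-1) + β fits.
Check at n=3: 3·14 + (2)·2 = 46. ✓

u(n) = 3u(n-1) + 2u(n-2), u(0) = 4, u(1) = 2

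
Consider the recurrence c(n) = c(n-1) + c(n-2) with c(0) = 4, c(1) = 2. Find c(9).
Computing the sequence terms:
4, 2, 6, 8, 14, 22, 36, 58, 94, 152

152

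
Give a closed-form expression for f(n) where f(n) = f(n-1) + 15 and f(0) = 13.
Recurrence: f(n) = f(n-1) + 15, initial: f(0) = 13.
Each step adds 15, so f(n) = f(0) + 15n = 15n + 13.

f(n) = 15n + 13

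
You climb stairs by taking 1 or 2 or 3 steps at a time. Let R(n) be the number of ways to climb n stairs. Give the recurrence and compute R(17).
Condition on the size of the last step (1 to 3): before it there were n-1, …, n-3 stairs climbed, and these cases are disjoint, so R(n) = R(n-1) + R(n-2) + R(n-3) (order-3 linear recurrence).
Initial conditions by direct count (compositions of i into parts ≤ 3): R(1) = 1; R(2) = 2; R(3) = 4.
Iterating the recurrence: R(4) = 7, R(5) = 13, R(6) = 24, R(7) = 44, R(8) = 81, R(9) = 149, R(10) = 274, R(11) = 504, R(12) = 927, R(13) = 1705, R(14) = 3136, R(15) = 5768, R(16) = 10609, R(17) = 19513.

R(n) = R(n-1) + R(n-2) + R(n-3), R(1) = 1, R(2) = 2, R(3) = 4; R(17) = 19513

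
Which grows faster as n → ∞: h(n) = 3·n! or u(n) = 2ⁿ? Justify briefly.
Comparing growth rates:
Growth-rate hierarchy: log n ≺ any polynomial ≺ any exponential cⁿ (c>1) ≺ n! ≺ nⁿ.
factorial dominates exponential base 2 asymptotically.

h(n) grows faster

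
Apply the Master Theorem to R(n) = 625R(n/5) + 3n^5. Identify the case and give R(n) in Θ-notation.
Master Theorem template: R(n) = a·R(n/b) + f(n).
Here: a=625, b=5, f(n)=3n^5
Compute log_b(a) = log_5(625) = 4.
f(n) = 3n^5 = Ω(n^(4+ε)) with ε = 1, and the regularity condition holds (a·f(n/b) = (a/b^5)·f(n) with a/b^5 = 5^-1 < 1). Case 3: R(n) = Θ(f(n)) = Θ(n^5).

Case 3: R(n) = Θ(n^5)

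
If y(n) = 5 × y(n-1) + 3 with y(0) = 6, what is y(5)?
Computing step by step:
y(0) = 6
y(1) = 5 × 6 + 3 = 33
y(2) = 5 × 33 + 3 = 168
y(3) = 5 × 168 + 3 = 843
y(4) = 5 × 843 + 3 = 4218
y(5) = 5 × 4218 + 3 = 21093

21093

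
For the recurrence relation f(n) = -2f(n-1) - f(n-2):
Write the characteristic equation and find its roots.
Substitute f(n) = rⁿ and divide through by rⁿ⁻²: r² + 2r + 1 = 0
Factor: (r + 1)² = 0, so r = -1 (double root).
General solution: f(n) = (A + Bn)·(-1)ⁿ

Characteristic: r² + 2r + 1 = 0, Roots: r = -1 (double root)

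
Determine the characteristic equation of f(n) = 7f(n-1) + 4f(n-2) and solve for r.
Substitute f(n) = rⁿ and divide through by rⁿ⁻²: r² - 7r - 4 = 0
Discriminant: 7² + 4·4 = 65, not a perfect square, so by the quadratic formula r = (7 ± √65)/2.
General solution: f(n) = A·r₁ⁿ + B·r₂ⁿ where r₁,r₂ = (7 ± √65)/2

Characteristic: r² - 7r - 4 = 0, Roots: r = (7 ± √65)/2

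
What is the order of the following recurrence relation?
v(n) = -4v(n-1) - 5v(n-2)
The order is the largest lag k for which v(n-k) appears. Here the deepest term is v(n-2), so the order is 2.

Order 2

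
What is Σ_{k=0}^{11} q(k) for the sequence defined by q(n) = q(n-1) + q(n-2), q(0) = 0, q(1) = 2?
Computing the sequence terms: 0, 2, 2, 4, 6, 10, 16, 26, 42, 68, 110, 178
Adding these values together:

464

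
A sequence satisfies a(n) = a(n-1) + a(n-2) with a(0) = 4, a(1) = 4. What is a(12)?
Computing the sequence terms:
4, 4, 8, 12, 20, 32, 52, 84, 136, 220, 356, 576, 932

932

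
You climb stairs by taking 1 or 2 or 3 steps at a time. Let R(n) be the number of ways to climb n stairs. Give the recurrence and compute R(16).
Condition on the size of the last step (1 to 3): before it there were n-1, …, n-3 stairs climbed, and these cases are disjoint, so R(n) = R(n-1) + R(n-2) + R(n-3) (order-3 linear recurrence).
Initial conditions by direct count (compositions of i into parts ≤ 3): R(1) = 1; R(2) = 2; R(3) = 4.
Iterating the recurrence: R(4) = 7, R(5) = 13, R(6) = 24, R(7) = 44, R(8) = 81, R(9) = 149, R(10) = 274, R(11) = 504, R(12) = 927, R(13) = 1705, R(14) = 3136, R(15) = 5768, R(16) = 10609.

R(n) = R(n-1) + R(n-2) + R(n-3), R(1) = 1, R(2) = 2, R(3) = 4; R(16) = 10609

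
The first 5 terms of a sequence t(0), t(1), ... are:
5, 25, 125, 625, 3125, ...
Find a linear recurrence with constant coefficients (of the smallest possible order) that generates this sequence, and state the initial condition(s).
Look for the lowest-order linear relation among consecutive terms.
Observation: each term is 5× the previous.
Check at n=2: 5·25 = 125. ✓

t(n) = 5 × t(n-1), t(0) = 5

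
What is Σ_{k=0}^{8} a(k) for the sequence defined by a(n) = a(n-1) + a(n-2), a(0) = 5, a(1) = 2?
Computing the sequence terms: 5, 2, 7, 9, 16, 25, 41, 66, 107
Adding these values together:

278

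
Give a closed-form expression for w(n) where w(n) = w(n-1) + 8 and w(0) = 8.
Recurrence: w(n) = w(n-1) + 8, initial: w(0) = 8.
Each step adds 8, so w(n) = w(0) + 8n = 8n + 8.

w(n) = 8n + 8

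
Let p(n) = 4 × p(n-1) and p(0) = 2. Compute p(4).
Computing step by step:
p(0) = 2
p(1) = 4 × 2 = 8
p(2) = 4 × 8 = 32
p(3) = 4 × 32 = 128
p(4) = 4 × 128 = 512

512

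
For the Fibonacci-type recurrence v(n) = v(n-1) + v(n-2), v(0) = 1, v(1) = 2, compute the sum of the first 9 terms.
Computing the sequence terms: 1, 2, 3, 5, 8, 13, 21, 34, 55
Adding these values together:

142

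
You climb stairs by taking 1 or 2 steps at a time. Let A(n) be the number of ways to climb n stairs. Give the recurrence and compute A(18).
Condition on the size of the last step (1 to 2): before it there were n-1, …, n-2 stairs climbed, and these cases are disjoint, so A(n) = A(n-1) + A(n-2) (Fibonacci-type sequence).
Initial conditions by direct count (compositions of i into parts ≤ 2): A(1) = 1; A(2) = 2.
Iterating the recurrence: A(3) = 3, A(4) = 5, A(5) = 8, A(6) = 13, A(7) = 21, A(8) = 34, A(9) = 55, A(10) = 89, A(11) = 144, A(12) = 233, A(13) = 377, A(14) = 610, A(15) = 987, A(16) = 1597, A(17) = 2584, A(18) = 4181.

A(n) = A(n-1) + A(n-2), A(1) = 1, A(2) = 2; A(18) = 4181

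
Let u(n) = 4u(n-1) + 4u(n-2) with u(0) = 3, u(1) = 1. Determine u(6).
Computing the sequence terms:
3, 1, 16, 68, 336, 1616, 7808

7808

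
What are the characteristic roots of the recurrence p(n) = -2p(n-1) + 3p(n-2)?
Substitute p(n) = rⁿ and divide through by rⁿ⁻²: r² + 2r - 3 = 0
Factor: (r - 1)(r + 3) = 0, so r = 1, -3.
General solution: p(n) = A·1ⁿ + B·(-3)ⁿ

Characteristic: r² + 2r - 3 = 0, Roots: r = 1, -3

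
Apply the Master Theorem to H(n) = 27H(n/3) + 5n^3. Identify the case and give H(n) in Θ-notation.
Master Theorem template: H(n) = a·H(n/b) + f(n).
Here: a=27, b=3, f(n)=5n^3
Compute log_b(a) = log_3(27) = 3.
f(n) = 5n^3 = Θ(n^3). Case 2: H(n) = Θ(n^3 log n).

Case 2: H(n) = Θ(n^3 log n)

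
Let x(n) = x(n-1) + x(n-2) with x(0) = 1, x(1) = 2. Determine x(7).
Computing the sequence terms:
1, 2, 3, 5, 8, 13, 21, 34

34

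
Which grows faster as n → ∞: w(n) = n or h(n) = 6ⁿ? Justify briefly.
Comparing growth rates:
Growth-rate hierarchy: log n ≺ any polynomial ≺ any exponential cⁿ (c>1) ≺ n! ≺ nⁿ.
exponential base 6 dominates polynomial degree 1 asymptotically.

h(n) grows faster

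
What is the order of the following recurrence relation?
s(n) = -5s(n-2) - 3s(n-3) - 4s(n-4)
The order is the largest lag k for which s(n-k) appears. Here the deepest term is s(n-4), so the order is 4.

Order 4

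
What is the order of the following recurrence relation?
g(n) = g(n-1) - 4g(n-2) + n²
The order is the largest lag k for which g(n-k) appears. Here the deepest term is g(n-2) (the n² term is non-homogeneous and does not affect the order), so the order is 2.

Order 2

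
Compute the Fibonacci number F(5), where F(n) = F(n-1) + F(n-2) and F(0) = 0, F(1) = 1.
Computing the sequence terms:
0, 1, 1, 2, 3, 5

5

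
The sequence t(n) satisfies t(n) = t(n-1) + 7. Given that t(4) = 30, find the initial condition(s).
t(4) = t(0) + 4·7, so t(0) = 30 - 28 = 2.

t(0) = 2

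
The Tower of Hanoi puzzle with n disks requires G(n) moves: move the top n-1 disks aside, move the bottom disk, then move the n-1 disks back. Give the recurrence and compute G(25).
Moving n disks = move the top n-1 disks aside (G(n-1) moves) + move the largest disk (1 move) + move the n-1 disks back on top (G(n-1) moves), so G(n) = 2G(n-1) + 1, with G(1) = 1 (a single disk takes one move).
First terms: 1, 3, 7, 15, 31, 63, … — each is one less than a power of 2. Indeed G(n) + 1 = 2(G(n-1) + 1) with G(1) + 1 = 2, so G(n) + 1 = 2ⁿ and G(n) = 2ⁿ - 1.
Hence G(25) = 2^25 - 1 = 33554432 - 1 = 33554431.

G(n) = 2G(n-1) + 1, G(1) = 1; G(25) = 33554431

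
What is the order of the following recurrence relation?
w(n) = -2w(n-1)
The order is the largest lag k for which w(n-k) appears. Here the deepest term is w(n-1), so the order is 1.

Order 1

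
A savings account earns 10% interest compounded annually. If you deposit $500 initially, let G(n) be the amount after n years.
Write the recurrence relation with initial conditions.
Each year the balance grows by 10%, i.e. is multiplied by 1 + 10/100 = 1.1, so G(n) = 1.1 × G(n-1). The initial deposit gives G(0) = 500.
Unrolling gives the closed form G(n) = 500 × (1.1)ⁿ.

G(n) = 1.1 × G(n-1), G(0) = 500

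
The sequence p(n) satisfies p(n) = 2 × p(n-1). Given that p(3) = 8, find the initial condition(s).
In general p(n) = 2ⁿ · p(0). At n = 3: p(0) = p(3) / 2^3 = 8 / 8 = 1.

p(0) = 1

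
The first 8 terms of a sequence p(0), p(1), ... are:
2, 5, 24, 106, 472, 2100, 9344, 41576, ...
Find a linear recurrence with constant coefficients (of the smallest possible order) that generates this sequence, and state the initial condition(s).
Look for the lowest-order linear relation among consecutive terms.
Observation: p(n) - 4·p(n-1) - (2)·p(n-2) = 0 holds for the shown terms, and no order-1 relation p(n) = α·p(n-1) + β fits.
Check at n=3: 4·24 + (2)·5 = 106. ✓

p(n) = 4p(n-1) + 2p(n-2), p(0) = 2, p(1) = 5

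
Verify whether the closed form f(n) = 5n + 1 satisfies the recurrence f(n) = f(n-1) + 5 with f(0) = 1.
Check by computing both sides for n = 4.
From the recurrence with f(0) = 1:
  f(0) = 1, f(1) = 6, f(2) = 11, f(3) = 16, f(4) = 21
  so the recurrence gives f(4) = 21.
From the proposed closed form f(n) = 5n + 1:
  f(4) = 21.
Both sides give 21 at n = 4, and the initial condition(s) match, so the closed form is consistent.

Yes, the closed form is correct.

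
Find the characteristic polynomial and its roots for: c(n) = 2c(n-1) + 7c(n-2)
Substitute c(n) = rⁿ and divide through by rⁿ⁻²: r² - 2r - 7 = 0
Discriminant: 2² + 4·7 = 32, not a perfect square, so by the quadratic formula r = (2 ± √32)/2.
General solution: c(n) = A·r₁ⁿ + B·r₂ⁿ where r₁,r₂ = (2 ± √32)/2

Characteristic: r² - 2r - 7 = 0, Roots: r = (2 ± √32)/2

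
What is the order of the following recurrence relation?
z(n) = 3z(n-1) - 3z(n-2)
The order is the largest lag k for which z(n-k) appears. Here the deepest term is z(n-2), so the order is 2.

Order 2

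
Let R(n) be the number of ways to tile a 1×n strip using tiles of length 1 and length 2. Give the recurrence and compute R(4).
Condition on the last tile: it has length 1 (leaving a 1×(n-1) strip) or length 2 (leaving a 1×(n-2) strip), so R(n) = R(n-1) + R(n-2) (order-2 linear recurrence).
For 0 ≤ i < 2 only unit tiles fit, so R(i) = 1.
Iterating the recurrence: R(2) = 2, R(3) = 3, R(4) = 5.

R(n) = R(n-1) + R(n-2), with R(i) = 1 for 0 ≤ i < 2; R(4) = 5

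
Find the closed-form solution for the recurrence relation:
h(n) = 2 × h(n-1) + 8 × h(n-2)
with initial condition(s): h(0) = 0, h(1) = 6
Recurrence: h(n) = 2 × h(n-1) + 8 × h(n-2), initial: h(0) = 0, h(1) = 6.
Characteristic equation: r² - 2r - 8 = 0, which factors as (r - 4)(r + 2) = 0, so r = 4, -2. General solution h(n) = A·4ⁿ + B·(-2)ⁿ. From h(0) = 0: A + B = 0. From h(1) = 6: 4A - 2B = 6. Solving gives A = 1, B = -1.

h(n) = 4ⁿ - (-2)ⁿ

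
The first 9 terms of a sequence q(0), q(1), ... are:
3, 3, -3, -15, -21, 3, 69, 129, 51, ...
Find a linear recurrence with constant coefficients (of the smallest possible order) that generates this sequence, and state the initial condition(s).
Look for the lowest-order linear relation among consecutive terms.
Observation: q(n) - 2·q(n-1) - (-3)·q(n-2) = 0 holds for the shown terms, and no order-1 relation q(n) = α·q(n-1) + β fits.
Check at n=3: 2·-3 + (-3)·3 = -15. ✓

q(n) = 2q(n-1) - 3q(n-2), q(0) = 3, q(1) = 3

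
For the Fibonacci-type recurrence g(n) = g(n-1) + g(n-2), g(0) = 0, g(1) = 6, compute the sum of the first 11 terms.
Computing the sequence terms: 0, 6, 6, 12, 18, 30, 48, 78, 126, 204, 330
Adding these values together:

858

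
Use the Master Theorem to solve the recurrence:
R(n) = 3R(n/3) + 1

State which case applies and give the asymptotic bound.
Master Theorem template: R(n) = a·R(n/b) + f(n).
Here: a=3, b=3, f(n)=1
Compute log_b(a) = log_3(3) = 1.
f(n) = 1 = O(n^(1-ε)) with ε = 1. Case 1: R(n) = Θ(n^log_b(a)) = Θ(n).

Case 1: R(n) = Θ(n)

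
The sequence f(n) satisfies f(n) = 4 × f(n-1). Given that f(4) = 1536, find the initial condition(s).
In general f(n) = 4ⁿ · f(0). At n = 4: f(0) = f(4) / 4^4 = 1536 / 256 = 6.

f(0) = 6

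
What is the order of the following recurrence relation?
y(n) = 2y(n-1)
The order is the largest lag k for which y(n-k) appears. Here the deepest term is y(n-1), so the order is 1.

Order 1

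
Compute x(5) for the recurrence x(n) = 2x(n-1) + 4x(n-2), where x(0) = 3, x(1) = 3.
Computing the sequence terms:
3, 3, 18, 48, 168, 528

528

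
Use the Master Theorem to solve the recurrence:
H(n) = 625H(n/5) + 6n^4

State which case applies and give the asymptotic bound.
Master Theorem template: H(n) = a·H(n/b) + f(n).
Here: a=625, b=5, f(n)=6n^4
Compute log_b(a) = log_5(625) = 4.
f(n) = 6n^4 = Θ(n^4). Case 2: H(n) = Θ(n^4 log n).

Case 2: H(n) = Θ(n^4 log n)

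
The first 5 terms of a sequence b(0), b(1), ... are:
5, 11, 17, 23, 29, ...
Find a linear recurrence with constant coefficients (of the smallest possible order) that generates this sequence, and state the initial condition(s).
Look for the lowest-order linear relation among consecutive terms.
Observation: consecutive differences are constant (= 6).
Check at n=2: 1·11 + 6 = 17. ✓

b(n) = b(n-1) + 6, b(0) = 5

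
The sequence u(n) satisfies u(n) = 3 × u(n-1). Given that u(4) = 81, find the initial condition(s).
In general u(n) = 3ⁿ · u(0). At n = 4: u(0) = u(4) / 3^4 = 81 / 81 = 1.

u(0) = 1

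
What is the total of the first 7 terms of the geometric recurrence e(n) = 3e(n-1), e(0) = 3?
Computing the sequence terms: 3, 9, 27, 81, 243, 729, 2187
Adding these values together:

3279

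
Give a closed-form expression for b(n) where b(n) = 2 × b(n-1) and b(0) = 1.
Recurrence: b(n) = 2 × b(n-1), initial: b(0) = 1.
Each term is 2 times the previous, so this is geometric with ratio 2. After n steps: b(n) = b(0)·2ⁿ = 2ⁿ.

b(n) = 2ⁿ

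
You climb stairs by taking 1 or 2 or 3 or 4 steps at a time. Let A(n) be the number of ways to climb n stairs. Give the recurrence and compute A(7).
Condition on the size of the last step (1 to 4): before it there were n-1, …, n-4 stairs climbed, and these cases are disjoint, so A(n) = A(n-1) + A(n-2) + A(n-3) + A(n-4) (order-4 linear recurrence).
Initial conditions by direct count (compositions of i into parts ≤ 4): A(1) = 1; A(2) = 2; A(3) = 4; A(4) = 8.
Iterating the recurrence: A(5) = 15, A(6) = 29, A(7) = 56.

A(n) = A(n-1) + A(n-2) + A(n-3) + A(n-4), A(1) = 1, A(2) = 2, A(3) = 4, A(4) = 8; A(7) = 56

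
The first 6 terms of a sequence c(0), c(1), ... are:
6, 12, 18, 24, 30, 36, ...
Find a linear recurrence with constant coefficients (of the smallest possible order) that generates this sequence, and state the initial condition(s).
Look for the lowest-order linear relation among consecutive terms.
Observation: consecutive differences are constant (= 6).
Check at n=2: 1·12 + 6 = 18. ✓

c(n) = c(n-1) + 6, c(0) = 6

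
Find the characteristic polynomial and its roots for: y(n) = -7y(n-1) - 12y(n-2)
Substitute y(n) = rⁿ and divide through by rⁿ⁻²: r² + 7r + 12 = 0
Factor: (r + 3)(r + 4) = 0, so r = -3, -4.
General solution: y(n) = A·(-3)ⁿ + B·(-4)ⁿ

Characteristic: r² + 7r + 12 = 0, Roots: r = -3, -4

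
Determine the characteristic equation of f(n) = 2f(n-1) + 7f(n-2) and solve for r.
Substitute f(n) = rⁿ and divide through by rⁿ⁻²: r² - 2r - 7 = 0
Discriminant: 2² + 4·7 = 32, not a perfect square, so by the quadratic formula r = (2 ± √32)/2.
General solution: f(n) = A·r₁ⁿ + B·r₂ⁿ where r₁,r₂ = (2 ± √32)/2

Characteristic: r² - 2r - 7 = 0, Roots: r = (2 ± √32)/2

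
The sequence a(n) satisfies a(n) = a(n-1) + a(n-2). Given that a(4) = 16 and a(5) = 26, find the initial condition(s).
Work backwards using a(k) = a(k+2) - a(k+1):
a(3) = a(5) - a(4) = 26 - 16 = 10
a(2) = a(4) - a(3) = 16 - 10 = 6
a(1) = a(3) - a(2) = 10 - 6 = 4
a(0) = a(2) - a(1) = 6 - 4 = 2

a(0) = 2, a(1) = 4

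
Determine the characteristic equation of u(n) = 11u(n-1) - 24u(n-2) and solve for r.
Substitute u(n) = rⁿ and divide through by rⁿ⁻²: r² - 11r + 24 = 0
Factor: (r - 3)(r - 8) = 0, so r = 3, 8.
General solution: u(n) = A·3ⁿ + B·8ⁿ

Characteristic: r² - 11r + 24 = 0, Roots: r = 3, 8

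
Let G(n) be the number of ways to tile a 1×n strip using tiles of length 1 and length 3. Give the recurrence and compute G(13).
Condition on the last tile: it has length 1 (leaving a 1×(n-1) strip) or length 3 (leaving a 1×(n-3) strip), so G(n) = G(n-1) + G(n-3) (order-3 linear recurrence).
For 0 ≤ i < 3 only unit tiles fit, so G(i) = 1.
Iterating the recurrence: G(3) = 2, G(4) = 3, G(5) = 4, G(6) = 6, G(7) = 9, G(8) = 13, G(9) = 19, G(10) = 28, G(11) = 41, G(12) = 60, G(13) = 88.

G(n) = G(n-1) + G(n-3), with G(i) = 1 for 0 ≤ i < 3; G(13) = 88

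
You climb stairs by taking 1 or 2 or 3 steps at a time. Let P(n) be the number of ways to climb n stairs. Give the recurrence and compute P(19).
Condition on the size of the last step (1 to 3): before it there were n-1, …, n-3 stairs climbed, and these cases are disjoint, so P(n) = P(n-1) + P(n-2) + P(n-3) (order-3 linear recurrence).
Initial conditions by direct count (compositions of i into parts ≤ 3): P(1) = 1; P(2) = 2; P(3) = 4.
Iterating the recurrence: P(4) = 7, P(5) = 13, P(6) = 24, P(7) = 44, P(8) = 81, P(9) = 149, P(10) = 274, P(11) = 504, P(12) = 927, P(13) = 1705, P(14) = 3136, P(15) = 5768, P(16) = 10609, P(17) = 19513, P(18) = 35890, P(19) = 66012.

P(n) = P(n-1) + P(n-2) + P(n-3), P(1) = 1, P(2) = 2, P(3) = 4; P(19) = 66012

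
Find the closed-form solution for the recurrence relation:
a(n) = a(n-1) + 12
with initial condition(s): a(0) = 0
Recurrence: a(n) = a(n-1) + 12, initial: a(0) = 0.
Each step adds 12, so a(n) = a(0) + 12n = 12n.

a(n) = 12n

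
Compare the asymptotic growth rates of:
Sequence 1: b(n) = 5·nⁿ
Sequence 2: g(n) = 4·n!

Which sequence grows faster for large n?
Comparing growth rates:
Growth-rate hierarchy: log n ≺ any polynomial ≺ any exponential cⁿ (c>1) ≺ n! ≺ nⁿ.
super-exponential nⁿ dominates factorial asymptotically.

b(n) grows faster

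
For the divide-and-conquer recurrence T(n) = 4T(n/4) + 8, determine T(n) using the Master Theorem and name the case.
Master Theorem template: T(n) = a·T(n/b) + f(n).
Here: a=4, b=4, f(n)=8
Compute log_b(a) = log_4(4) = 1.
f(n) = 8 = O(n^(1-ε)) with ε = 1. Case 1: T(n) = Θ(n^log_b(a)) = Θ(n).

Case 1: T(n) = Θ(n)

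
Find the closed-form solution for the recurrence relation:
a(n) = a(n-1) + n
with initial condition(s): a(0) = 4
Recurrence: a(n) = a(n-1) + n, initial: a(0) = 4.
Telescoping: a(n) = a(0) + Σᵢ₌₁ⁿ i = 4 + n(n+1)/2.

a(n) = n(n+1)/2 + 4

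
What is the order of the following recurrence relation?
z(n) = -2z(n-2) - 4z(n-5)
The order is the largest lag k for which z(n-k) appears. Here the deepest term is z(n-5), so the order is 5.

Order 5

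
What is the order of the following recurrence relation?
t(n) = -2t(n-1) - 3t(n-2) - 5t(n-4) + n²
The order is the largest lag k for which t(n-k) appears. Here the deepest term is t(n-4) (the n² term is non-homogeneous and does not affect the order), so the order is 4.

Order 4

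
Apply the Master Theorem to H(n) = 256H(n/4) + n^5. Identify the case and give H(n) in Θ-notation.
Master Theorem template: H(n) = a·H(n/b) + f(n).
Here: a=256, b=4, f(n)=n^5
Compute log_b(a) = log_4(256) = 4.
f(n) = n^5 = Ω(n^(4+ε)) with ε = 1, and the regularity condition holds (a·f(n/b) = (a/b^5)·f(n) with a/b^5 = 4^-1 < 1). Case 3: H(n) = Θ(f(n)) = Θ(n^5).

Case 3: H(n) = Θ(n^5)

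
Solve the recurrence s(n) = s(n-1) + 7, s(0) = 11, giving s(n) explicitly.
Recurrence: s(n) = s(n-1) + 7, initial: s(0) = 11.
Each step adds 7, so s(n) = s(0) + 7n = 7n + 11.

s(n) = 7n + 11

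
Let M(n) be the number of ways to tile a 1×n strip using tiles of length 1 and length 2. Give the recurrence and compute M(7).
Condition on the last tile: it has length 1 (leaving a 1×(n-1) strip) or length 2 (leaving a 1×(n-2) strip), so M(n) = M(n-1) + M(n-2) (order-2 linear recurrence).
For 0 ≤ i < 2 only unit tiles fit, so M(i) = 1.
Iterating the recurrence: M(2) = 2, M(3) = 3, M(4) = 5, M(5) = 8, M(6) = 13, M(7) = 21.

M(n) = M(n-1) + M(n-2), with M(i) = 1 for 0 ≤ i < 2; M(7) = 21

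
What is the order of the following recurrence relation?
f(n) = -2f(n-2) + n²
The order is the largest lag k for which f(n-k) appears. Here the deepest term is f(n-2) (the n² term is non-homogeneous and does not affect the order), so the order is 2.

Order 2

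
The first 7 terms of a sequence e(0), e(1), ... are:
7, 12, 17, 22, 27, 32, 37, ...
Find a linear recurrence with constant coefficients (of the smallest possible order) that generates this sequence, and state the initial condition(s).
Look for the lowest-order linear relation among consecutive terms.
Observation: consecutive differences are constant (= 5).
Check at n=2: 1·12 + 5 = 17. ✓

e(n) = e(n-1) + 5, e(0) = 7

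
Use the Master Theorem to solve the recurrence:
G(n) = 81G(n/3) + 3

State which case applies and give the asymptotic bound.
Master Theorem template: G(n) = a·G(n/b) + f(n).
Here: a=81, b=3, f(n)=3
Compute log_b(a) = log_3(81) = 4.
f(n) = 3 = O(n^(4-ε)) with ε = 4. Case 1: G(n) = Θ(n^log_b(a)) = Θ(n^4).

Case 1: G(n) = Θ(n^4)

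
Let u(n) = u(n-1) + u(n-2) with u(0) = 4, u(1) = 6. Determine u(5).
Computing the sequence terms:
4, 6, 10, 16, 26, 42

42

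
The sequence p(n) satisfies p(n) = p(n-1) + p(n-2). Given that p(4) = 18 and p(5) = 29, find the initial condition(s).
Work backwards using p(k) = p(k+2) - p(k+1):
p(3) = p(5) - p(4) = 29 - 18 = 11
p(2) = p(4) - p(3) = 18 - 11 = 7
p(1) = p(3) - p(2) = 11 - 7 = 4
p(0) = p(2) - p(1) = 7 - 4 = 3

p(0) = 3, p(1) = 4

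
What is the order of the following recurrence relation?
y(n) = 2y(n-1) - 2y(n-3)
The order is the largest lag k for which y(n-k) appears. Here the deepest term is y(n-3), so the order is 3.

Order 3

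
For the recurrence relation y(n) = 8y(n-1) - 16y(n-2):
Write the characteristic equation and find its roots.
Substitute y(n) = rⁿ and divide through by rⁿ⁻²: r² - 8r + 16 = 0
Factor: (r - 4)² = 0, so r = 4 (double root).
General solution: y(n) = (A + Bn)·4ⁿ

Characteristic: r² - 8r + 16 = 0, Roots: r = 4 (double root)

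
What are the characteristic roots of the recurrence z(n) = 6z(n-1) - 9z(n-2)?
Substitute z(n) = rⁿ and divide through by rⁿ⁻²: r² - 6r + 9 = 0
Factor: (r - 3)² = 0, so r = 3 (double root).
General solution: z(n) = (A + Bn)·3ⁿ

Characteristic: r² - 6r + 9 = 0, Roots: r = 3 (double root)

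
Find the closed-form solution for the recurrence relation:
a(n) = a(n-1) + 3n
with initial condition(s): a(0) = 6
Recurrence: a(n) = a(n-1) + 3n, initial: a(0) = 6.
Telescoping: a(n) = a(0) + 3·Σᵢ₌₁ⁿ i = 6 + 3·n(n+1)/2.

a(n) = 3·n(n+1)/2 + 6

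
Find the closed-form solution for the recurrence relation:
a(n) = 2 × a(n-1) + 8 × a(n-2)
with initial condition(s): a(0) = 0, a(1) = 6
Recurrence: a(n) = 2 × a(n-1) + 8 × a(n-2), initial: a(0) = 0, a(1) = 6.
Characteristic equation: r² - 2r - 8 = 0, which factors as (r - 4)(r + 2) = 0, so r = 4, -2. General solution a(n) = A·4ⁿ + B·(-2)ⁿ. From a(0) = 0: A + B = 0. From a(1) = 6: 4A - 2B = 6. Solving gives A = 1, B = -1.

a(n) = 4ⁿ - (-2)ⁿ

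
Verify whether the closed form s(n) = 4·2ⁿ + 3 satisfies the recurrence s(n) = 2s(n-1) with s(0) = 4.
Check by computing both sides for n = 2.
From the recurrence with s(0) = 4:
  s(0) = 4, s(1) = 8, s(2) = 16
  so the recurrence gives s(2) = 16.
From the proposed closed form s(n) = 4·2ⁿ + 3:
  s(2) = 19.
The recurrence gives 16 but the closed form gives 19, so the closed form does not satisfy the recurrence.

No, the closed form is incorrect.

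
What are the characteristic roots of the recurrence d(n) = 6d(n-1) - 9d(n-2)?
Substitute d(n) = rⁿ and divide through by rⁿ⁻²: r² - 6r + 9 = 0
Factor: (r - 3)² = 0, so r = 3 (double root).
General solution: d(n) = (A + Bn)·3ⁿ

Characteristic: r² - 6r + 9 = 0, Roots: r = 3 (double root)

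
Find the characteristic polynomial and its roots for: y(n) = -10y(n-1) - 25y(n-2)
Substitute y(n) = rⁿ and divide through by rⁿ⁻²: r² + 10r + 25 = 0
Factor: (r + 5)² = 0, so r = -5 (double root).
General solution: y(n) = (A + Bn)·(-5)ⁿ

Characteristic: r² + 10r + 25 = 0, Roots: r = -5 (double root)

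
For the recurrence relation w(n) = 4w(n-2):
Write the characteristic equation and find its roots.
Substitute w(n) = rⁿ and divide through by rⁿ⁻²: r² - 4 = 0
Factor: (r - 2)(r + 2) = 0, so r = 2, -2.
General solution: w(n) = A·2ⁿ + B·(-2)ⁿ

Characteristic: r² - 4 = 0, Roots: r = 2, -2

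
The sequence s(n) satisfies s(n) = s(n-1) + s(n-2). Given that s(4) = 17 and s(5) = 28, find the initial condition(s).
Work backwards using s(k) = s(k+2) - s(k+1):
s(3) = s(5) - s(4) = 28 - 17 = 11
s(2) = s(4) - s(3) = 17 - 11 = 6
s(1) = s(3) - s(2) = 11 - 6 = 5
s(0) = s(2) - s(1) = 6 - 5 = 1

s(0) = 1, s(1) = 5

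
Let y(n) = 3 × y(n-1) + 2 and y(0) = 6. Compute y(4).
Computing step by step:
y(0) = 6
y(1) = 3 × 6 + 2 = 20
y(2) = 3 × 20 + 2 = 62
y(3) = 3 × 62 + 2 = 188
y(4) = 3 × 188 + 2 = 566

566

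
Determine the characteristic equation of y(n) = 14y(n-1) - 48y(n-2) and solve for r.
Substitute y(n) = rⁿ and divide through by rⁿ⁻²: r² - 14r + 48 = 0
Factor: (r - 6)(r - 8) = 0, so r = 6, 8.
General solution: y(n) = A·6ⁿ + B·8ⁿ

Characteristic: r² - 14r + 48 = 0, Roots: r = 6, 8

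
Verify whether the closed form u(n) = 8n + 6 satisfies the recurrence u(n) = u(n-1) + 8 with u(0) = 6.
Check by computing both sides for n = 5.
From the recurrence with u(0) = 6:
  u(0) = 6, u(1) = 14, u(2) = 22, u(3) = 30, u(4) = 38, u(5) = 46
  so the recurrence gives u(5) = 46.
From the proposed closed form u(n) = 8n + 6:
  u(5) = 46.
Both sides give 46 at n = 5, and the initial condition(s) match, so the closed form is consistent.

Yes, the closed form is correct.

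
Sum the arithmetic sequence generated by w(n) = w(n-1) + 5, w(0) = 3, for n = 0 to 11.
Computing the sequence terms: 3, 8, 13, 18, 23, 28, 33, 38, 43, 48, 53, 58
Adding these values together:

366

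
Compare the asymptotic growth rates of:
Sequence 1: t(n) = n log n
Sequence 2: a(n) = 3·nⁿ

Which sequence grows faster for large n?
Comparing growth rates:
Growth-rate hierarchy: log n ≺ any polynomial ≺ any exponential cⁿ (c>1) ≺ n! ≺ nⁿ.
super-exponential nⁿ dominates polynomial degree 1 (with log factor) asymptotically.

a(n) grows faster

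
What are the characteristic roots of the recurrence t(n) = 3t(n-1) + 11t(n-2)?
Substitute t(n) = rⁿ and divide through by rⁿ⁻²: r² - 3r - 11 = 0
Discriminant: 3² + 4·11 = 53, not a perfect square, so by the quadratic formula r = (3 ± √53)/2.
General solution: t(n) = A·r₁ⁿ + B·r₂ⁿ where r₁,r₂ = (3 ± √53)/2

Characteristic: r² - 3r - 11 = 0, Roots: r = (3 ± √53)/2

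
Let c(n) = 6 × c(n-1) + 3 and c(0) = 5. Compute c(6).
Computing step by step:
c(0) = 5
c(1) = 6 × 5 + 3 = 33
c(2) = 6 × 33 + 3 = 201
c(3) = 6 × 201 + 3 = 1209
c(4) = 6 × 1209 + 3 = 7257
c(5) = 6 × 7257 + 3 = 43545
c(6) = 6 × 43545 + 3 = 261273

261273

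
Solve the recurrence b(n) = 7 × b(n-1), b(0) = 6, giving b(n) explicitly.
Recurrence: b(n) = 7 × b(n-1), initial: b(0) = 6.
Each term is 7 times the previous, so this is geometric with ratio 7. After n steps: b(n) = b(0)·7ⁿ = 6·7ⁿ.

b(n) = 6·7ⁿ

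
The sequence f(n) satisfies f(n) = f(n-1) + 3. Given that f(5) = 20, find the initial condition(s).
f(5) = f(0) + 5·3, so f(0) = 20 - 15 = 5.

f(0) = 5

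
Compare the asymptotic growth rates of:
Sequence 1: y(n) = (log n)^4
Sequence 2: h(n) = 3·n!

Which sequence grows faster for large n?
Comparing growth rates:
Growth-rate hierarchy: log n ≺ any polynomial ≺ any exponential cⁿ (c>1) ≺ n! ≺ nⁿ.
factorial dominates polylogarithmic (log n)^4 asymptotically.

h(n) grows faster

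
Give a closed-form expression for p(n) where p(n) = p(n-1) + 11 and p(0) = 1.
Recurrence: p(n) = p(n-1) + 11, initial: p(0) = 1.
Each step adds 11, so p(n) = p(0) + 11n = 11n + 1.

p(n) = 11n + 1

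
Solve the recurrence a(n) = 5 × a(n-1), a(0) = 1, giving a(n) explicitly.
Recurrence: a(n) = 5 × a(n-1), initial: a(0) = 1.
Each term is 5 times the previous, so this is geometric with ratio 5. After n steps: a(n) = a(0)·5ⁿ = 5ⁿ.

a(n) = 5ⁿ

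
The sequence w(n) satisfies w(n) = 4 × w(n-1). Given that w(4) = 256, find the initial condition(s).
In general w(n) = 4ⁿ · w(0). At n = 4: w(0) = w(4) / 4^4 = 256 / 256 = 1.

w(0) = 1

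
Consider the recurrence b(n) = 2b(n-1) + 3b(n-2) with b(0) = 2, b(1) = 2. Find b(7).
Computing the sequence terms:
2, 2, 10, 26, 82, 242, 730, 2186

2186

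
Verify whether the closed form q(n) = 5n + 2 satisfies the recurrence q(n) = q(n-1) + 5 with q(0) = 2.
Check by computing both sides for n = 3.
From the recurrence with q(0) = 2:
  q(0) = 2, q(1) = 7, q(2) = 12, q(3) = 17
  so the recurrence gives q(3) = 17.
From the proposed closed form q(n) = 5n + 2:
  q(3) = 17.
Both sides give 17 at n = 3, and the initial condition(s) match, so the closed form is consistent.

Yes, the closed form is correct.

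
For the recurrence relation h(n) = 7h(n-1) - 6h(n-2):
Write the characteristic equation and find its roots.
Substitute h(n) = rⁿ and divide through by rⁿ⁻²: r² - 7r + 6 = 0
Factor: (r - 1)(r - 6) = 0, so r = 1, 6.
General solution: h(n) = A·1ⁿ + B·6ⁿ

Characteristic: r² - 7r + 6 = 0, Roots: r = 1, 6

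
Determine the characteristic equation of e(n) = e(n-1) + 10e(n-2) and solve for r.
Substitute e(n) = rⁿ and divide through by rⁿ⁻²: r² - r - 10 = 0
Discriminant: 1² + 4·10 = 41, not a perfect square, so by the quadratic formula r = (1 ± √41)/2.
General solution: e(n) = A·r₁ⁿ + B·r₂ⁿ where r₁,r₂ = (1 ± √41)/2

Characteristic: r² - r - 10 = 0, Roots: r = (1 ± √41)/2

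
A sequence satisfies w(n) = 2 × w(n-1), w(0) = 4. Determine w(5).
Computing step by step:
w(0) = 4
w(1) = 2 × 4 = 8
w(2) = 2 × 8 = 16
w(3) = 2 × 16 = 32
w(4) = 2 × 32 = 64
w(5) = 2 × 64 = 128

128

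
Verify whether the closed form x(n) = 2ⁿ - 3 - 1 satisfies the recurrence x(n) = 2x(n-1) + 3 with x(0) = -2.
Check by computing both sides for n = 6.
From the recurrence with x(0) = -2:
  x(0) = -2, x(1) = -1, x(2) = 1, x(3) = 5, x(4) = 13, x(5) = 29, x(6) = 61
  so the recurrence gives x(6) = 61.
From the proposed closed form x(n) = 2ⁿ - 3 - 1:
  x(6) = 60.
The recurrence gives 61 but the closed form gives 60, so the closed form does not satisfy the recurrence.

No, the closed form is incorrect.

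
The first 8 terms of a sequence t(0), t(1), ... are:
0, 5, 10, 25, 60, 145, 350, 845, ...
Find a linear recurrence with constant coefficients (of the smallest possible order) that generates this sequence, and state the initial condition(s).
Look for the lowest-order linear relation among consecutive terms.
Observation: t(n) - 2·t(n-1) - (1)·t(n-2) = 0 holds for the shown terms, and no order-1 relation t(n) = α·t(n-1) + β fits.
Check at n=3: 2·10 + (1)·5 = 25. ✓

t(n) = 2t(n-1) + t(n-2), t(0) = 0, t(1) = 5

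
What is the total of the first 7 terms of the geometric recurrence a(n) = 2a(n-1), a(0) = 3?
Computing the sequence terms: 3, 6, 12, 24, 48, 96, 192
Adding these values together:

381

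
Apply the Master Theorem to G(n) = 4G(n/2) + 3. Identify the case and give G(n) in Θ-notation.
Master Theorem template: G(n) = a·G(n/b) + f(n).
Here: a=4, b=2, f(n)=3
Compute log_b(a) = log_2(4) = 2.
f(n) = 3 = O(n^(2-ε)) with ε = 2. Case 1: G(n) = Θ(n^log_b(a)) = Θ(n^2).

Case 1: G(n) = Θ(n^2)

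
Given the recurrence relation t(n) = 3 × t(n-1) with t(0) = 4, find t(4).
Computing step by step:
t(0) = 4
t(1) = 3 × 4 = 12
t(2) = 3 × 12 = 36
t(3) = 3 × 36 = 108
t(4) = 3 × 108 = 324

324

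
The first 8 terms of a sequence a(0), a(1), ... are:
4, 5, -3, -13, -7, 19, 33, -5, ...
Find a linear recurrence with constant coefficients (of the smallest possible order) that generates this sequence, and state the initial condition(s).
Look for the lowest-order linear relation among consecutive terms.
Observation: a(n) - 1·a(n-1) - (-2)·a(n-2) = 0 holds for the shown terms, and no order-1 relation a(n) = α·a(n-1) + β fits.
Check at n=3: 1·-3 + (-2)·5 = -13. ✓

a(n) = a(n-1) - 2a(n-2), a(0) = 4, a(1) = 5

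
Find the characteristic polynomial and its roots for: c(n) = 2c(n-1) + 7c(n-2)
Substitute c(n) = rⁿ and divide through by rⁿ⁻²: r² - 2r - 7 = 0
Discriminant: 2² + 4·7 = 32, not a perfect square, so by the quadratic formula r = (2 ± √32)/2.
General solution: c(n) = A·r₁ⁿ + B·r₂ⁿ where r₁,r₂ = (2 ± √32)/2

Characteristic: r² - 2r - 7 = 0, Roots: r = (2 ± √32)/2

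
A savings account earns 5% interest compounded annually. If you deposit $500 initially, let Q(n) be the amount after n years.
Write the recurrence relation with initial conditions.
Each year the balance grows by 5%, i.e. is multiplied by 1 + 5/100 = 1.05, so Q(n) = 1.05 × Q(n-1). The initial deposit gives Q(0) = 500.
Unrolling gives the closed form Q(n) = 500 × (1.05)ⁿ.

Q(n) = 1.05 × Q(n-1), Q(0) = 500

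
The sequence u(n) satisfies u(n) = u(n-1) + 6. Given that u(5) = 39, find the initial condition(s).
u(5) = u(0) + 5·6, so u(0) = 39 - 30 = 9.

u(0) = 9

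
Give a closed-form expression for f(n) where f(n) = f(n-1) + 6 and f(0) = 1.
Recurrence: f(n) = f(n-1) + 6, initial: f(0) = 1.
Each step adds 6, so f(n) = f(0) + 6n = 6n + 1.

f(n) = 6n + 1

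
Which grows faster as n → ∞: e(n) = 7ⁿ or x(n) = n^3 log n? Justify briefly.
Comparing growth rates:
Growth-rate hierarchy: log n ≺ any polynomial ≺ any exponential cⁿ (c>1) ≺ n! ≺ nⁿ.
exponential base 7 dominates polynomial degree 3 (with log factor) asymptotically.

e(n) grows faster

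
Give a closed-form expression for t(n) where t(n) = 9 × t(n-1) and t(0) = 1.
Recurrence: t(n) = 9 × t(n-1), initial: t(0) = 1.
Each term is 9 times the previous, so this is geometric with ratio 9. After n steps: t(n) = t(0)·9ⁿ = 9ⁿ.

t(n) = 9ⁿ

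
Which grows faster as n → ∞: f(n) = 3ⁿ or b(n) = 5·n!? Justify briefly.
Comparing growth rates:
Growth-rate hierarchy: log n ≺ any polynomial ≺ any exponential cⁿ (c>1) ≺ n! ≺ nⁿ.
factorial dominates exponential base 3 asymptotically.

b(n) grows faster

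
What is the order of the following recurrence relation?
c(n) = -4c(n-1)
The order is the largest lag k for which c(n-k) appears. Here the deepest term is c(n-1), so the order is 1.

Order 1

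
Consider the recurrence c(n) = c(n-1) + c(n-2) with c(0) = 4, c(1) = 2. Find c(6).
Computing the sequence terms:
4, 2, 6, 8, 14, 22, 36

36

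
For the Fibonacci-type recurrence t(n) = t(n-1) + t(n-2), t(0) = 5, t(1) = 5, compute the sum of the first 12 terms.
Computing the sequence terms: 5, 5, 10, 15, 25, 40, 65, 105, 170, 275, 445, 720
Adding these values together:

1880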